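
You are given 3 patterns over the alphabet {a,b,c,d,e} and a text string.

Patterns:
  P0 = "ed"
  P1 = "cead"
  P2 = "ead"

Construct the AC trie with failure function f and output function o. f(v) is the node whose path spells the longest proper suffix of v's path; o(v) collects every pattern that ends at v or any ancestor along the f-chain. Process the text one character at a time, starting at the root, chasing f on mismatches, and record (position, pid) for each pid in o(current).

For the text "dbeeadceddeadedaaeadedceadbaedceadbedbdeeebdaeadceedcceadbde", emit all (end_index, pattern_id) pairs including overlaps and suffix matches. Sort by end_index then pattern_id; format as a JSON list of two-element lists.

Build:
Trie (insert patterns):
  n0 'ε': c→3 e→1
  n1 'e': a→7 d→2
  n2 'ed': ·  ←P0
  n3 'c': e→4
  n4 'ce': a→5
  n5 'cea': d→6
  n6 'cead': ·  ←P1
  n7 'ea': d→8
  n8 'ead': ·  ←P2

BFS fail/out derivation:
  n1('e'): parent n0 fail=0; on 'e' 0 → fail=0;  out ∅∪∅=∅
  n3('c'): parent n0 fail=0; on 'c' 0 → fail=0;  out ∅∪∅=∅
  n2('ed'): parent n1 fail=0; on 'd' 0 → fail=0;  out {0}∪∅={0}
  n4('ce'): parent n3 fail=0; on 'e' 0 → fail=1;  out ∅∪∅=∅
  n7('ea'): parent n1 fail=0; on 'a' 0 → fail=0;  out ∅∪∅=∅
  n5('cea'): parent n4 fail=1; on 'a' 1 → fail=7;  out ∅∪∅=∅
  n8('ead'): parent n7 fail=0; on 'd' 0 → fail=0;  out {2}∪∅={2}
  n6('cead'): parent n5 fail=7; on 'd' 7 → fail=8;  out {1}∪{2}={1,2}

Text stream:
i=0 'd': node 0→0
i=1 'b': node 0→0
i=2 'e': node 0→1
i=3 'e': node 1→1 ·f
i=4 'a': node 1→7
i=5 'd': node 7→8  ** P2@[3:5]
i=6 'c': node 8→3 ·f
i=7 'e': node 3→4
i=8 'd': node 4→2 ·f  ** P0@[7:8]
i=9 'd': node 2→0 ·f
i=10 'e': node 0→1
i=11 'a': node 1→7
i=12 'd': node 7→8  ** P2@[10:12]
i=13 'e': node 8→1 ·f
i=14 'd': node 1→2  ** P0@[13:14]
i=15 'a': node 2→0 ·f
i=16 'a': node 0→0
i=17 'e': node 0→1
i=18 'a': node 1→7
i=19 'd': node 7→8  ** P2@[17:19]
i=20 'e': node 8→1 ·f
i=21 'd': node 1→2  ** P0@[20:21]
i=22 'c': node 2→3 ·f
i=23 'e': node 3→4
i=24 'a': node 4→5
i=25 'd': node 5→6  ** P1@[22:25],P2@[23:25]
i=26 'b': node 6→0 ·f
i=27 'a': node 0→0
i=28 'e': node 0→1
i=29 'd': node 1→2  ** P0@[28:29]
i=30 'c': node 2→3 ·f
i=31 'e': node 3→4
i=32 'a': node 4→5
i=33 'd': node 5→6  ** P1@[30:33],P2@[31:33]
i=34 'b': node 6→0 ·f
i=35 'e': node 0→1
i=36 'd': node 1→2  ** P0@[35:36]
i=37 'b': node 2→0 ·f
i=38 'd': node 0→0
i=39 'e': node 0→1
i=40 'e': node 1→1 ·f
i=41 'e': node 1→1 ·f
i=42 'b': node 1→0 ·f
i=43 'd': node 0→0
i=44 'a': node 0→0
i=45 'e': node 0→1
i=46 'a': node 1→7
i=47 'd': node 7→8  ** P2@[45:47]
i=48 'c': node 8→3 ·f
i=49 'e': node 3→4
i=50 'e': node 4→1 ·f
i=51 'd': node 1→2  ** P0@[50:51]
i=52 'c': node 2→3 ·f
i=53 'c': node 3→3 ·f
i=54 'e': node 3→4
i=55 'a': node 4→5
i=56 'd': node 5→6  ** P1@[53:56],P2@[54:56]
i=57 'b': node 6→0 ·f
i=58 'd': node 0→0
i=59 'e': node 0→1

All matches (sorted): [[5,2],[8,0],[12,2],[14,0],[19,2],[21,0],[25,1],[25,2],[29,0],[33,1],[33,2],[36,0],[47,2],[51,0],[56,1],[56,2]]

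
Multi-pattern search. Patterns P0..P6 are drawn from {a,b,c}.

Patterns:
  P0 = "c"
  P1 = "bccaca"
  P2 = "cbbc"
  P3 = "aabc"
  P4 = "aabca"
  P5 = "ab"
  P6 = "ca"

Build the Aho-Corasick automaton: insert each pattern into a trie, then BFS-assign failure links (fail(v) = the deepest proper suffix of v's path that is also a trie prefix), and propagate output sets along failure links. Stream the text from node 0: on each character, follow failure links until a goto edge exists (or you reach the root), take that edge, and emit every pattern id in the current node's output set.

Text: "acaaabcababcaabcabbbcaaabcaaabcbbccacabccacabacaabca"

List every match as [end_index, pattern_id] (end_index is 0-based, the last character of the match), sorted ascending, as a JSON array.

Construct AC machine:
Trie nodes:
  n0 'ε': a→11 b→2 c→1
  n1 'c': a→17 b→8  ←P0
  n2 'b': c→3
  n3 'bc': c→4
  n4 'bcc': a→5
  n5 'bcca': c→6
  n6 'bccac': a→7
  n7 'bccaca': ·  ←P1
  n8 'cb': b→9
  n9 'cbb': c→10
  n10 'cbbc': ·  ←P2
  n11 'a': a→12 b→16
  n12 'aa': b→13
  n13 'aab': c→14
  n14 'aabc': a→15  ←P3
  n15 'aabca': ·  ←P4
  n16 'ab': ·  ←P5
  n17 'ca': ·  ←P6

BFS fail/out derivation:
  fail(1) 'c': from fail(0)=0 chase 'c': 0 ⇒ 0;  out={0}∪out(0)={0}
  fail(2) 'b': from fail(0)=0 chase 'b': 0 ⇒ 0;  out=∅∪out(0)=∅
  fail(11) 'a': from fail(0)=0 chase 'a': 0 ⇒ 0;  out=∅∪out(0)=∅
  fail(3) 'bc': from fail(2)=0 chase 'c': 0 ⇒ 1;  out=∅∪out(1)={0}
  fail(8) 'cb': from fail(1)=0 chase 'b': 0 ⇒ 2;  out=∅∪out(2)=∅
  fail(12) 'aa': from fail(11)=0 chase 'a': 0 ⇒ 11;  out=∅∪out(11)=∅
  fail(16) 'ab': from fail(11)=0 chase 'b': 0 ⇒ 2;  out={5}∪out(2)={5}
  fail(17) 'ca': from fail(1)=0 chase 'a': 0 ⇒ 11;  out={6}∪out(11)={6}
  fail(4) 'bcc': from fail(3)=1 chase 'c': 1→0 ⇒ 1;  out=∅∪out(1)={0}
  fail(9) 'cbb': from fail(8)=2 chase 'b': 2→0 ⇒ 2;  out=∅∪out(2)=∅
  fail(13) 'aab': from fail(12)=11 chase 'b': 11 ⇒ 16;  out=∅∪out(16)={5}
  fail(5) 'bcca': from fail(4)=1 chase 'a': 1 ⇒ 17;  out=∅∪out(17)={6}
  fail(10) 'cbbc': from fail(9)=2 chase 'c': 2 ⇒ 3;  out={2}∪out(3)={0,2}
  fail(14) 'aabc': from fail(13)=16 chase 'c': 16→2 ⇒ 3;  out={3}∪out(3)={0,3}
  fail(6) 'bccac': from fail(5)=17 chase 'c': 17→11→0 ⇒ 1;  out=∅∪out(1)={0}
  fail(15) 'aabca': from fail(14)=3 chase 'a': 3→1 ⇒ 17;  out={4}∪out(17)={4,6}
  fail(7) 'bccaca': from fail(6)=1 chase 'a': 1 ⇒ 17;  out={1}∪out(17)={1,6}

Run:
[0] read 'a'  n0⇒n11
[1] read 'c'  n11⇒n1 ·f  → match P0@[1:1]
[2] read 'a'  n1⇒n17  → match P6@[1:2]
[3] read 'a'  n17⇒n12 ·f
[4] read 'a'  n12⇒n12 ·f
[5] read 'b'  n12⇒n13  → match P5@[4:5]
[6] read 'c'  n13⇒n14  → match P0@[6:6],P3@[3:6]
[7] read 'a'  n14⇒n15  → match P4@[3:7],P6@[6:7]
[8] read 'b'  n15⇒n16 ·f  → match P5@[7:8]
[9] read 'a'  n16⇒n11 ·f
[10] read 'b'  n11⇒n16  → match P5@[9:10]
[11] read 'c'  n16⇒n3 ·f  → match P0@[11:11]
[12] read 'a'  n3⇒n17 ·f  → match P6@[11:12]
[13] read 'a'  n17⇒n12 ·f
[14] read 'b'  n12⇒n13  → match P5@[13:14]
[15] read 'c'  n13⇒n14  → match P0@[15:15],P3@[12:15]
[16] read 'a'  n14⇒n15  → match P4@[12:16],P6@[15:16]
[17] read 'b'  n15⇒n16 ·f  → match P5@[16:17]
[18] read 'b'  n16⇒n2 ·f
[19] read 'b'  n2⇒n2 ·f
[20] read 'c'  n2⇒n3  → match P0@[20:20]
[21] read 'a'  n3⇒n17 ·f  → match P6@[20:21]
[22] read 'a'  n17⇒n12 ·f
[23] read 'a'  n12⇒n12 ·f
[24] read 'b'  n12⇒n13  → match P5@[23:24]
[25] read 'c'  n13⇒n14  → match P0@[25:25],P3@[22:25]
[26] read 'a'  n14⇒n15  → match P4@[22:26],P6@[25:26]
[27] read 'a'  n15⇒n12 ·f
[28] read 'a'  n12⇒n12 ·f
[29] read 'b'  n12⇒n13  → match P5@[28:29]
[30] read 'c'  n13⇒n14  → match P0@[30:30],P3@[27:30]
[31] read 'b'  n14⇒n8 ·f
[32] read 'b'  n8⇒n9
[33] read 'c'  n9⇒n10  → match P0@[33:33],P2@[30:33]
[34] read 'c'  n10⇒n4 ·f  → match P0@[34:34]
[35] read 'a'  n4⇒n5  → match P6@[34:35]
[36] read 'c'  n5⇒n6  → match P0@[36:36]
[37] read 'a'  n6⇒n7  → match P1@[32:37],P6@[36:37]
[38] read 'b'  n7⇒n16 ·f  → match P5@[37:38]
[39] read 'c'  n16⇒n3 ·f  → match P0@[39:39]
[40] read 'c'  n3⇒n4  → match P0@[40:40]
[41] read 'a'  n4⇒n5  → match P6@[40:41]
[42] read 'c'  n5⇒n6  → match P0@[42:42]
[43] read 'a'  n6⇒n7  → match P1@[38:43],P6@[42:43]
[44] read 'b'  n7⇒n16 ·f  → match P5@[43:44]
[45] read 'a'  n16⇒n11 ·f
[46] read 'c'  n11⇒n1 ·f  → match P0@[46:46]
[47] read 'a'  n1⇒n17  → match P6@[46:47]
[48] read 'a'  n17⇒n12 ·f
[49] read 'b'  n12⇒n13  → match P5@[48:49]
[50] read 'c'  n13⇒n14  → match P0@[50:50],P3@[47:50]
[51] read 'a'  n14⇒n15  → match P4@[47:51],P6@[50:51]

All matches (sorted): [[1,0],[2,6],[5,5],[6,0],[6,3],[7,4],[7,6],[8,5],[10,5],[11,0],[12,6],[14,5],[15,0],[15,3],[16,4],[16,6],[17,5],[20,0],[21,6],[24,5],[25,0],[25,3],[26,4],[26,6],[29,5],[30,0],[30,3],[33,0],[33,2],[34,0],[35,6],[36,0],[37,1],[37,6],[38,5],[39,0],[40,0],[41,6],[42,0],[43,1],[43,6],[44,5],[46,0],[47,6],[49,5],[50,0],[50,3],[51,4],[51,6]]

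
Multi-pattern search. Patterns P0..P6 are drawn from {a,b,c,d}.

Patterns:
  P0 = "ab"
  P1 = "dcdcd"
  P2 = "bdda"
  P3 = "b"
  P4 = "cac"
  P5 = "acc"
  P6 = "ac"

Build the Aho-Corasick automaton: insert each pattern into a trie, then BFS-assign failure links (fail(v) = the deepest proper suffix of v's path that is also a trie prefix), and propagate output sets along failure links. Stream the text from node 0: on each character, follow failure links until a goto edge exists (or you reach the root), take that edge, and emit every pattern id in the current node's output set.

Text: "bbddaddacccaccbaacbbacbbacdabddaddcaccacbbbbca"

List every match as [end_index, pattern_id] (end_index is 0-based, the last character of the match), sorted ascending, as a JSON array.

Construct AC machine:
Trie nodes:
  n0 'ε': a→1 b→8 c→12 d→3
  n1 'a': b→2 c→15
  n2 'ab': ·  [P0 ends]
  n3 'd': c→4
  n4 'dc': d→5
  n5 'dcd': c→6
  n6 'dcdc': d→7
  n7 'dcdcd': ·  [P1 ends]
  n8 'b': d→9  [P3 ends]
  n9 'bd': d→10
  n10 'bdd': a→11
  n11 'bdda': ·  [P2 ends]
  n12 'c': a→13
  n13 'ca': c→14
  n14 'cac': ·  [P4 ends]
  n15 'ac': c→16  [P6 ends]
  n16 'acc': ·  [P5 ends]

BFS fail/out derivation:
  n1('a'): parent n0 fail=0; on 'a' 0 → fail=0;  out ∅∪∅=∅
  n3('d'): parent n0 fail=0; on 'd' 0 → fail=0;  out ∅∪∅=∅
  n8('b'): parent n0 fail=0; on 'b' 0 → fail=0;  out {3}∪∅={3}
  n12('c'): parent n0 fail=0; on 'c' 0 → fail=0;  out ∅∪∅=∅
  n2('ab'): parent n1 fail=0; on 'b' 0 → fail=8;  out {0}∪{3}={0,3}
  n4('dc'): parent n3 fail=0; on 'c' 0 → fail=12;  out ∅∪∅=∅
  n9('bd'): parent n8 fail=0; on 'd' 0 → fail=3;  out ∅∪∅=∅
  n13('ca'): parent n12 fail=0; on 'a' 0 → fail=1;  out ∅∪∅=∅
  n15('ac'): parent n1 fail=0; on 'c' 0 → fail=12;  out {6}∪∅={6}
  n5('dcd'): parent n4 fail=12; on 'd' 12→0 → fail=3;  out ∅∪∅=∅
  n10('bdd'): parent n9 fail=3; on 'd' 3→0 → fail=3;  out ∅∪∅=∅
  n14('cac'): parent n13 fail=1; on 'c' 1 → fail=15;  out {4}∪{6}={4,6}
  n16('acc'): parent n15 fail=12; on 'c' 12→0 → fail=12;  out {5}∪∅={5}
  n6('dcdc'): parent n5 fail=3; on 'c' 3 → fail=4;  out ∅∪∅=∅
  n11('bdda'): parent n10 fail=3; on 'a' 3→0 → fail=1;  out {2}∪∅={2}
  n7('dcdcd'): parent n6 fail=4; on 'd' 4 → fail=5;  out {1}∪∅={1}

Run:
i=0 'b': node 0→8  ** P3@[0:0]
i=1 'b': node 8→8 (via fail)  ** P3@[1:1]
i=2 'd': node 8→9
i=3 'd': node 9→10
i=4 'a': node 10→11  ** P2@[1:4]
i=5 'd': node 11→3 (via fail)
i=6 'd': node 3→3 (via fail)
i=7 'a': node 3→1 (via fail)
i=8 'c': node 1→15  ** P6@[7:8]
i=9 'c': node 15→16  ** P5@[7:9]
i=10 'c': node 16→12 (via fail)
i=11 'a': node 12→13
i=12 'c': node 13→14  ** P4@[10:12],P6@[11:12]
i=13 'c': node 14→16 (via fail)  ** P5@[11:13]
i=14 'b': node 16→8 (via fail)  ** P3@[14:14]
i=15 'a': node 8→1 (via fail)
i=16 'a': node 1→1 (via fail)
i=17 'c': node 1→15  ** P6@[16:17]
i=18 'b': node 15→8 (via fail)  ** P3@[18:18]
i=19 'b': node 8→8 (via fail)  ** P3@[19:19]
i=20 'a': node 8→1 (via fail)
i=21 'c': node 1→15  ** P6@[20:21]
i=22 'b': node 15→8 (via fail)  ** P3@[22:22]
i=23 'b': node 8→8 (via fail)  ** P3@[23:23]
i=24 'a': node 8→1 (via fail)
i=25 'c': node 1→15  ** P6@[24:25]
i=26 'd': node 15→3 (via fail)
i=27 'a': node 3→1 (via fail)
i=28 'b': node 1→2  ** P0@[27:28],P3@[28:28]
i=29 'd': node 2→9 (via fail)
i=30 'd': node 9→10
i=31 'a': node 10→11  ** P2@[28:31]
i=32 'd': node 11→3 (via fail)
i=33 'd': node 3→3 (via fail)
i=34 'c': node 3→4
i=35 'a': node 4→13 (via fail)
i=36 'c': node 13→14  ** P4@[34:36],P6@[35:36]
i=37 'c': node 14→16 (via fail)  ** P5@[35:37]
i=38 'a': node 16→13 (via fail)
i=39 'c': node 13→14  ** P4@[37:39],P6@[38:39]
i=40 'b': node 14→8 (via fail)  ** P3@[40:40]
i=41 'b': node 8→8 (via fail)  ** P3@[41:41]
i=42 'b': node 8→8 (via fail)  ** P3@[42:42]
i=43 'b': node 8→8 (via fail)  ** P3@[43:43]
i=44 'c': node 8→12 (via fail)
i=45 'a': node 12→13

All matches (sorted): [[0,3],[1,3],[4,2],[8,6],[9,5],[12,4],[12,6],[13,5],[14,3],[17,6],[18,3],[19,3],[21,6],[22,3],[23,3],[25,6],[28,0],[28,3],[31,2],[36,4],[36,6],[37,5],[39,4],[39,6],[40,3],[41,3],[42,3],[43,3]]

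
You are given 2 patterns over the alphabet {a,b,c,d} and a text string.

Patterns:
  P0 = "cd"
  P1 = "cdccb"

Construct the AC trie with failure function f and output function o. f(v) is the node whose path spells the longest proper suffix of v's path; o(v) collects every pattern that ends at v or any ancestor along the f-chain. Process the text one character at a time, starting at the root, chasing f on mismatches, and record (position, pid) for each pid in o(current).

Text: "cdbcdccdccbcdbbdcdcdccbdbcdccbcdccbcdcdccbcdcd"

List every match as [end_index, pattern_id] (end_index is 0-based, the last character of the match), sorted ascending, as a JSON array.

Construct AC machine:
Trie nodes:
  n0 'ε': c→1
  n1 'c': d→2
  n2 'cd': c→3  ←P0
  n3 'cdc': c→4
  n4 'cdcc': b→5
  n5 'cdccb': ·  ←P1

BFS fail/out derivation:
  fail(1) 'c': from fail(0)=0 chase 'c': 0 ⇒ 0;  out=∅∪out(0)=∅
  fail(2) 'cd': from fail(1)=0 chase 'd': 0 ⇒ 0;  out={0}∪out(0)={0}
  fail(3) 'cdc': from fail(2)=0 chase 'c': 0 ⇒ 1;  out=∅∪out(1)=∅
  fail(4) 'cdcc': from fail(3)=1 chase 'c': 1→0 ⇒ 1;  out=∅∪out(1)=∅
  fail(5) 'cdccb': from fail(4)=1 chase 'b': 1→0 ⇒ 0;  out={1}∪out(0)={1}

Scan:
[0] read 'c'  n0⇒n1
[1] read 'd'  n1⇒n2  ** P0@[0:1]
[2] read 'b'  n2⇒n0 ·f
[3] read 'c'  n0⇒n1
[4] read 'd'  n1⇒n2  ** P0@[3:4]
[5] read 'c'  n2⇒n3
[6] read 'c'  n3⇒n4
[7] read 'd'  n4⇒n2 ·f  ** P0@[6:7]
[8] read 'c'  n2⇒n3
[9] read 'c'  n3⇒n4
[10] read 'b'  n4⇒n5  ** P1@[6:10]
[11] read 'c'  n5⇒n1 ·f
[12] read 'd'  n1⇒n2  ** P0@[11:12]
[13] read 'b'  n2⇒n0 ·f
[14] read 'b'  n0⇒n0
[15] read 'd'  n0⇒n0
[16] read 'c'  n0⇒n1
[17] read 'd'  n1⇒n2  ** P0@[16:17]
[18] read 'c'  n2⇒n3
[19] read 'd'  n3⇒n2 ·f  ** P0@[18:19]
[20] read 'c'  n2⇒n3
[21] read 'c'  n3⇒n4
[22] read 'b'  n4⇒n5  ** P1@[18:22]
[23] read 'd'  n5⇒n0 ·f
[24] read 'b'  n0⇒n0
[25] read 'c'  n0⇒n1
[26] read 'd'  n1⇒n2  ** P0@[25:26]
[27] read 'c'  n2⇒n3
[28] read 'c'  n3⇒n4
[29] read 'b'  n4⇒n5  ** P1@[25:29]
[30] read 'c'  n5⇒n1 ·f
[31] read 'd'  n1⇒n2  ** P0@[30:31]
[32] read 'c'  n2⇒n3
[33] read 'c'  n3⇒n4
[34] read 'b'  n4⇒n5  ** P1@[30:34]
[35] read 'c'  n5⇒n1 ·f
[36] read 'd'  n1⇒n2  ** P0@[35:36]
[37] read 'c'  n2⇒n3
[38] read 'd'  n3⇒n2 ·f  ** P0@[37:38]
[39] read 'c'  n2⇒n3
[40] read 'c'  n3⇒n4
[41] read 'b'  n4⇒n5  ** P1@[37:41]
[42] read 'c'  n5⇒n1 ·f
[43] read 'd'  n1⇒n2  ** P0@[42:43]
[44] read 'c'  n2⇒n3
[45] read 'd'  n3⇒n2 ·f  ** P0@[44:45]

All matches (sorted): [[1,0],[4,0],[7,0],[10,1],[12,0],[17,0],[19,0],[22,1],[26,0],[29,1],[31,0],[34,1],[36,0],[38,0],[41,1],[43,0],[45,0]]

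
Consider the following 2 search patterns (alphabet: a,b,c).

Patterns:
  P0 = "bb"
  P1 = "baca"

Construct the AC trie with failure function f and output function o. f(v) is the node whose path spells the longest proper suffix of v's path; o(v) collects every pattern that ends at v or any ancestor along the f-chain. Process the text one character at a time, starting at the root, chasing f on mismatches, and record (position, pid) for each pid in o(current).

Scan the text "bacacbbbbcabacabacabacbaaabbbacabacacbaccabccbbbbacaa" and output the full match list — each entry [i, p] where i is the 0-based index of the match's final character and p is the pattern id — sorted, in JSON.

Construct AC machine:
Trie (insert patterns):
  0='ε' goto b→1
  1='b' goto a→3 b→2
  2='bb' goto ·  ←P0
  3='ba' goto c→4
  4='bac' goto a→5
  5='baca' goto ·  ←P1

BFS fail/out derivation:
  fail(1) 'b': from fail(0)=0 chase 'b': 0 ⇒ 0;  out=∅∪out(0)=∅
  fail(2) 'bb': from fail(1)=0 chase 'b': 0 ⇒ 1;  out={0}∪out(1)={0}
  fail(3) 'ba': from fail(1)=0 chase 'a': 0 ⇒ 0;  out=∅∪out(0)=∅
  fail(4) 'bac': from fail(3)=0 chase 'c': 0 ⇒ 0;  out=∅∪out(0)=∅
  fail(5) 'baca': from fail(4)=0 chase 'a': 0 ⇒ 0;  out={1}∪out(0)={1}

Scan:
[0] read 'b'  n0⇒n1
[1] read 'a'  n1⇒n3
[2] read 'c'  n3⇒n4
[3] read 'a'  n4⇒n5  → match P1@[0:3]
[4] read 'c'  n5⇒n0 (fail-walked)
[5] read 'b'  n0⇒n1
[6] read 'b'  n1⇒n2  → match P0@[5:6]
[7] read 'b'  n2⇒n2 (fail-walked)  → match P0@[6:7]
[8] read 'b'  n2⇒n2 (fail-walked)  → match P0@[7:8]
[9] read 'c'  n2⇒n0 (fail-walked)
[10] read 'a'  n0⇒n0
[11] read 'b'  n0⇒n1
[12] read 'a'  n1⇒n3
[13] read 'c'  n3⇒n4
[14] read 'a'  n4⇒n5  → match P1@[11:14]
[15] read 'b'  n5⇒n1 (fail-walked)
[16] read 'a'  n1⇒n3
[17] read 'c'  n3⇒n4
[18] read 'a'  n4⇒n5  → match P1@[15:18]
[19] read 'b'  n5⇒n1 (fail-walked)
[20] read 'a'  n1⇒n3
[21] read 'c'  n3⇒n4
[22] read 'b'  n4⇒n1 (fail-walked)
[23] read 'a'  n1⇒n3
[24] read 'a'  n3⇒n0 (fail-walked)
[25] read 'a'  n0⇒n0
[26] read 'b'  n0⇒n1
[27] read 'b'  n1⇒n2  → match P0@[26:27]
[28] read 'b'  n2⇒n2 (fail-walked)  → match P0@[27:28]
[29] read 'a'  n2⇒n3 (fail-walked)
[30] read 'c'  n3⇒n4
[31] read 'a'  n4⇒n5  → match P1@[28:31]
[32] read 'b'  n5⇒n1 (fail-walked)
[33] read 'a'  n1⇒n3
[34] read 'c'  n3⇒n4
[35] read 'a'  n4⇒n5  → match P1@[32:35]
[36] read 'c'  n5⇒n0 (fail-walked)
[37] read 'b'  n0⇒n1
[38] read 'a'  n1⇒n3
[39] read 'c'  n3⇒n4
[40] read 'c'  n4⇒n0 (fail-walked)
[41] read 'a'  n0⇒n0
[42] read 'b'  n0⇒n1
[43] read 'c'  n1⇒n0 (fail-walked)
[44] read 'c'  n0⇒n0
[45] read 'b'  n0⇒n1
[46] read 'b'  n1⇒n2  → match P0@[45:46]
[47] read 'b'  n2⇒n2 (fail-walked)  → match P0@[46:47]
[48] read 'b'  n2⇒n2 (fail-walked)  → match P0@[47:48]
[49] read 'a'  n2⇒n3 (fail-walked)
[50] read 'c'  n3⇒n4
[51] read 'a'  n4⇒n5  → match P1@[48:51]
[52] read 'a'  n5⇒n0 (fail-walked)

All matches (sorted): [[3,1],[6,0],[7,0],[8,0],[14,1],[18,1],[27,0],[28,0],[31,1],[35,1],[46,0],[47,0],[48,0],[51,1]]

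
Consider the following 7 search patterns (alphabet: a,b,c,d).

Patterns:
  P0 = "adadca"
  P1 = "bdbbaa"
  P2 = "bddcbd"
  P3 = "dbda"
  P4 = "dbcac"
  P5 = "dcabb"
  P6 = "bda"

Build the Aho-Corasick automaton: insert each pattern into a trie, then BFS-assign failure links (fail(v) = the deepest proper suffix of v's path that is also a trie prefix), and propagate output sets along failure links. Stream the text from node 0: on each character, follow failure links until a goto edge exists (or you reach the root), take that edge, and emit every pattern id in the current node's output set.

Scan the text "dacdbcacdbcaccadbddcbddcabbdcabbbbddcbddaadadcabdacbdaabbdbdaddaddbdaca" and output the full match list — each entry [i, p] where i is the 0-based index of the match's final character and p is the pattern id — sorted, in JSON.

Construct AC machine:
Trie nodes:
  n0 'ε': a→1 b→7 d→17
  n1 'a': d→2
  n2 'ad': a→3
  n3 'ada': d→4
  n4 'adad': c→5
  n5 'adadc': a→6
  n6 'adadca': ·  [P0 ends]
  n7 'b': d→8
  n8 'bd': a→28 b→9 d→13
  n9 'bdb': b→10
  n10 'bdbb': a→11
  n11 'bdbba': a→12
  n12 'bdbbaa': ·  [P1 ends]
  n13 'bdd': c→14
  n14 'bddc': b→15
  n15 'bddcb': d→16
  n16 'bddcbd': ·  [P2 ends]
  n17 'd': b→18 c→24
  n18 'db': c→21 d→19
  n19 'dbd': a→20
  n20 'dbda': ·  [P3 ends]
  n21 'dbc': a→22
  n22 'dbca': c→23
  n23 'dbcac': ·  [P4 ends]
  n24 'dc': a→25
  n25 'dca': b→26
  n26 'dcab': b→27
  n27 'dcabb': ·  [P5 ends]
  n28 'bda': ·  [P6 ends]

Failure links (BFS by depth):
  n1('a'): parent n0 fail=0; on 'a' 0 → fail=0;  out ∅∪∅=∅
  n7('b'): parent n0 fail=0; on 'b' 0 → fail=0;  out ∅∪∅=∅
  n17('d'): parent n0 fail=0; on 'd' 0 → fail=0;  out ∅∪∅=∅
  n2('ad'): parent n1 fail=0; on 'd' 0 → fail=17;  out ∅∪∅=∅
  n8('bd'): parent n7 fail=0; on 'd' 0 → fail=17;  out ∅∪∅=∅
  n18('db'): parent n17 fail=0; on 'b' 0 → fail=7;  out ∅∪∅=∅
  n24('dc'): parent n17 fail=0; on 'c' 0 → fail=0;  out ∅∪∅=∅
  n3('ada'): parent n2 fail=17; on 'a' 17→0 → fail=1;  out ∅∪∅=∅
  n9('bdb'): parent n8 fail=17; on 'b' 17 → fail=18;  out ∅∪∅=∅
  n13('bdd'): parent n8 fail=17; on 'd' 17→0 → fail=17;  out ∅∪∅=∅
  n19('dbd'): parent n18 fail=7; on 'd' 7 → fail=8;  out ∅∪∅=∅
  n21('dbc'): parent n18 fail=7; on 'c' 7→0 → fail=0;  out ∅∪∅=∅
  n25('dca'): parent n24 fail=0; on 'a' 0 → fail=1;  out ∅∪∅=∅
  n28('bda'): parent n8 fail=17; on 'a' 17→0 → fail=1;  out {6}∪∅={6}
  n4('adad'): parent n3 fail=1; on 'd' 1 → fail=2;  out ∅∪∅=∅
  n10('bdbb'): parent n9 fail=18; on 'b' 18→7→0 → fail=7;  out ∅∪∅=∅
  n14('bddc'): parent n13 fail=17; on 'c' 17 → fail=24;  out ∅∪∅=∅
  n20('dbda'): parent n19 fail=8; on 'a' 8 → fail=28;  out {3}∪{6}={3,6}
  n22('dbca'): parent n21 fail=0; on 'a' 0 → fail=1;  out ∅∪∅=∅
  n26('dcab'): parent n25 fail=1; on 'b' 1→0 → fail=7;  out ∅∪∅=∅
  n5('adadc'): parent n4 fail=2; on 'c' 2→17 → fail=24;  out ∅∪∅=∅
  n11('bdbba'): parent n10 fail=7; on 'a' 7→0 → fail=1;  out ∅∪∅=∅
  n15('bddcb'): parent n14 fail=24; on 'b' 24→0 → fail=7;  out ∅∪∅=∅
  n23('dbcac'): parent n22 fail=1; on 'c' 1→0 → fail=0;  out {4}∪∅={4}
  n27('dcabb'): parent n26 fail=7; on 'b' 7→0 → fail=7;  out {5}∪∅={5}
  n6('adadca'): parent n5 fail=24; on 'a' 24 → fail=25;  out {0}∪∅={0}
  n12('bdbbaa'): parent n11 fail=1; on 'a' 1→0 → fail=1;  out {1}∪∅={1}
  n16('bddcbd'): parent n15 fail=7; on 'd' 7 → fail=8;  out {2}∪∅={2}

Text stream:
[0] read 'd'  n0⇒n17
[1] read 'a'  n17⇒n1 (fail-walked)
[2] read 'c'  n1⇒n0 (fail-walked)
[3] read 'd'  n0⇒n17
[4] read 'b'  n17⇒n18
[5] read 'c'  n18⇒n21
[6] read 'a'  n21⇒n22
[7] read 'c'  n22⇒n23  emit P4@[3:7]
[8] read 'd'  n23⇒n17 (fail-walked)
[9] read 'b'  n17⇒n18
[10] read 'c'  n18⇒n21
[11] read 'a'  n21⇒n22
[12] read 'c'  n22⇒n23  emit P4@[8:12]
[13] read 'c'  n23⇒n0 (fail-walked)
[14] read 'a'  n0⇒n1
[15] read 'd'  n1⇒n2
[16] read 'b'  n2⇒n18 (fail-walked)
[17] read 'd'  n18⇒n19
[18] read 'd'  n19⇒n13 (fail-walked)
[19] read 'c'  n13⇒n14
[20] read 'b'  n14⇒n15
[21] read 'd'  n15⇒n16  emit P2@[16:21]
[22] read 'd'  n16⇒n13 (fail-walked)
[23] read 'c'  n13⇒n14
[24] read 'a'  n14⇒n25 (fail-walked)
[25] read 'b'  n25⇒n26
[26] read 'b'  n26⇒n27  emit P5@[22:26]
[27] read 'd'  n27⇒n8 (fail-walked)
[28] read 'c'  n8⇒n24 (fail-walked)
[29] read 'a'  n24⇒n25
[30] read 'b'  n25⇒n26
[31] read 'b'  n26⇒n27  emit P5@[27:31]
[32] read 'b'  n27⇒n7 (fail-walked)
[33] read 'b'  n7⇒n7 (fail-walked)
[34] read 'd'  n7⇒n8
[35] read 'd'  n8⇒n13
[36] read 'c'  n13⇒n14
[37] read 'b'  n14⇒n15
[38] read 'd'  n15⇒n16  emit P2@[33:38]
[39] read 'd'  n16⇒n13 (fail-walked)
[40] read 'a'  n13⇒n1 (fail-walked)
[41] read 'a'  n1⇒n1 (fail-walked)
[42] read 'd'  n1⇒n2
[43] read 'a'  n2⇒n3
[44] read 'd'  n3⇒n4
[45] read 'c'  n4⇒n5
[46] read 'a'  n5⇒n6  emit P0@[41:46]
[47] read 'b'  n6⇒n26 (fail-walked)
[48] read 'd'  n26⇒n8 (fail-walked)
[49] read 'a'  n8⇒n28  emit P6@[47:49]
[50] read 'c'  n28⇒n0 (fail-walked)
[51] read 'b'  n0⇒n7
[52] read 'd'  n7⇒n8
[53] read 'a'  n8⇒n28  emit P6@[51:53]
[54] read 'a'  n28⇒n1 (fail-walked)
[55] read 'b'  n1⇒n7 (fail-walked)
[56] read 'b'  n7⇒n7 (fail-walked)
[57] read 'd'  n7⇒n8
[58] read 'b'  n8⇒n9
[59] read 'd'  n9⇒n19 (fail-walked)
[60] read 'a'  n19⇒n20  emit P3@[57:60],P6@[58:60]
[61] read 'd'  n20⇒n2 (fail-walked)
[62] read 'd'  n2⇒n17 (fail-walked)
[63] read 'a'  n17⇒n1 (fail-walked)
[64] read 'd'  n1⇒n2
[65] read 'd'  n2⇒n17 (fail-walked)
[66] read 'b'  n17⇒n18
[67] read 'd'  n18⇒n19
[68] read 'a'  n19⇒n20  emit P3@[65:68],P6@[66:68]
[69] read 'c'  n20⇒n0 (fail-walked)
[70] read 'a'  n0⇒n1

All matches (sorted): [[7,4],[12,4],[21,2],[26,5],[31,5],[38,2],[46,0],[49,6],[53,6],[60,3],[60,6],[68,3],[68,6]]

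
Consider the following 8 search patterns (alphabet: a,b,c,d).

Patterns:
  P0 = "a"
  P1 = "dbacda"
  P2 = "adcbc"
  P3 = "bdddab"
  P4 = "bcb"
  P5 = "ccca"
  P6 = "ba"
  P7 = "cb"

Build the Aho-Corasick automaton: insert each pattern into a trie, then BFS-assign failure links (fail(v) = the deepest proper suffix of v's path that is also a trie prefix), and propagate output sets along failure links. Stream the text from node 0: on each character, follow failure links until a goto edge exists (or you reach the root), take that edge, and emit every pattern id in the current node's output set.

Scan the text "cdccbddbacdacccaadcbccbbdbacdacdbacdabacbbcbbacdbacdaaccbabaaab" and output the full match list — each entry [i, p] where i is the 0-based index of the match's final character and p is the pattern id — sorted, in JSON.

Build:
Trie (insert patterns):
  n0 'ε': a→1 b→12 c→20 d→2
  n1 'a': d→8  ←P0
  n2 'd': b→3
  n3 'db': a→4
  n4 'dba': c→5
  n5 'dbac': d→6
  n6 'dbacd': a→7
  n7 'dbacda': ·  ←P1
  n8 'ad': c→9
  n9 'adc': b→10
  n10 'adcb': c→11
  n11 'adcbc': ·  ←P2
  n12 'b': a→24 c→18 d→13
  n13 'bd': d→14
  n14 'bdd': d→15
  n15 'bddd': a→16
  n16 'bddda': b→17
  n17 'bdddab': ·  ←P3
  n18 'bc': b→19
  n19 'bcb': ·  ←P4
  n20 'c': b→25 c→21
  n21 'cc': c→22
  n22 'ccc': a→23
  n23 'ccca': ·  ←P5
  n24 'ba': ·  ←P6
  n25 'cb': ·  ←P7

Failure links (BFS by depth):
  n1('a'): parent n0 fail=0; on 'a' 0 → fail=0;  out {0}∪∅={0}
  n2('d'): parent n0 fail=0; on 'd' 0 → fail=0;  out ∅∪∅=∅
  n12('b'): parent n0 fail=0; on 'b' 0 → fail=0;  out ∅∪∅=∅
  n20('c'): parent n0 fail=0; on 'c' 0 → fail=0;  out ∅∪∅=∅
  n3('db'): parent n2 fail=0; on 'b' 0 → fail=12;  out ∅∪∅=∅
  n8('ad'): parent n1 fail=0; on 'd' 0 → fail=2;  out ∅∪∅=∅
  n13('bd'): parent n12 fail=0; on 'd' 0 → fail=2;  out ∅∪∅=∅
  n18('bc'): parent n12 fail=0; on 'c' 0 → fail=20;  out ∅∪∅=∅
  n21('cc'): parent n20 fail=0; on 'c' 0 → fail=20;  out ∅∪∅=∅
  n24('ba'): parent n12 fail=0; on 'a' 0 → fail=1;  out {6}∪{0}={0,6}
  n25('cb'): parent n20 fail=0; on 'b' 0 → fail=12;  out {7}∪∅={7}
  n4('dba'): parent n3 fail=12; on 'a' 12 → fail=24;  out ∅∪{0,6}={0,6}
  n9('adc'): parent n8 fail=2; on 'c' 2→0 → fail=20;  out ∅∪∅=∅
  n14('bdd'): parent n13 fail=2; on 'd' 2→0 → fail=2;  out ∅∪∅=∅
  n19('bcb'): parent n18 fail=20; on 'b' 20 → fail=25;  out {4}∪{7}={4,7}
  n22('ccc'): parent n21 fail=20; on 'c' 20 → fail=21;  out ∅∪∅=∅
  n5('dbac'): parent n4 fail=24; on 'c' 24→1→0 → fail=20;  out ∅∪∅=∅
  n10('adcb'): parent n9 fail=20; on 'b' 20 → fail=25;  out ∅∪{7}={7}
  n15('bddd'): parent n14 fail=2; on 'd' 2→0 → fail=2;  out ∅∪∅=∅
  n23('ccca'): parent n22 fail=21; on 'a' 21→20→0 → fail=1;  out {5}∪{0}={0,5}
  n6('dbacd'): parent n5 fail=20; on 'd' 20→0 → fail=2;  out ∅∪∅=∅
  n11('adcbc'): parent n10 fail=25; on 'c' 25→12 → fail=18;  out {2}∪∅={2}
  n16('bddda'): parent n15 fail=2; on 'a' 2→0 → fail=1;  out ∅∪{0}={0}
  n7('dbacda'): parent n6 fail=2; on 'a' 2→0 → fail=1;  out {1}∪{0}={0,1}
  n17('bdddab'): parent n16 fail=1; on 'b' 1→0 → fail=12;  out {3}∪∅={3}

Scan:
i=0 'c': node 0→20
i=1 'd': node 20→2 (via fail)
i=2 'c': node 2→20 (via fail)
i=3 'c': node 20→21
i=4 'b': node 21→25 (via fail)  emit P7@[3:4]
i=5 'd': node 25→13 (via fail)
i=6 'd': node 13→14
i=7 'b': node 14→3 (via fail)
i=8 'a': node 3→4  emit P0@[8:8],P6@[7:8]
i=9 'c': node 4→5
i=10 'd': node 5→6
i=11 'a': node 6→7  emit P0@[11:11],P1@[6:11]
i=12 'c': node 7→20 (via fail)
i=13 'c': node 20→21
i=14 'c': node 21→22
i=15 'a': node 22→23  emit P0@[15:15],P5@[12:15]
i=16 'a': node 23→1 (via fail)  emit P0@[16:16]
i=17 'd': node 1→8
i=18 'c': node 8→9
i=19 'b': node 9→10  emit P7@[18:19]
i=20 'c': node 10→11  emit P2@[16:20]
i=21 'c': node 11→21 (via fail)
i=22 'b': node 21→25 (via fail)  emit P7@[21:22]
i=23 'b': node 25→12 (via fail)
i=24 'd': node 12→13
i=25 'b': node 13→3 (via fail)
i=26 'a': node 3→4  emit P0@[26:26],P6@[25:26]
i=27 'c': node 4→5
i=28 'd': node 5→6
i=29 'a': node 6→7  emit P0@[29:29],P1@[24:29]
i=30 'c': node 7→20 (via fail)
i=31 'd': node 20→2 (via fail)
i=32 'b': node 2→3
i=33 'a': node 3→4  emit P0@[33:33],P6@[32:33]
i=34 'c': node 4→5
i=35 'd': node 5→6
i=36 'a': node 6→7  emit P0@[36:36],P1@[31:36]
i=37 'b': node 7→12 (via fail)
i=38 'a': node 12→24  emit P0@[38:38],P6@[37:38]
i=39 'c': node 24→20 (via fail)
i=40 'b': node 20→25  emit P7@[39:40]
i=41 'b': node 25→12 (via fail)
i=42 'c': node 12→18
i=43 'b': node 18→19  emit P4@[41:43],P7@[42:43]
i=44 'b': node 19→12 (via fail)
i=45 'a': node 12→24  emit P0@[45:45],P6@[44:45]
i=46 'c': node 24→20 (via fail)
i=47 'd': node 20→2 (via fail)
i=48 'b': node 2→3
i=49 'a': node 3→4  emit P0@[49:49],P6@[48:49]
i=50 'c': node 4→5
i=51 'd': node 5→6
i=52 'a': node 6→7  emit P0@[52:52],P1@[47:52]
i=53 'a': node 7→1 (via fail)  emit P0@[53:53]
i=54 'c': node 1→20 (via fail)
i=55 'c': node 20→21
i=56 'b': node 21→25 (via fail)  emit P7@[55:56]
i=57 'a': node 25→24 (via fail)  emit P0@[57:57],P6@[56:57]
i=58 'b': node 24→12 (via fail)
i=59 'a': node 12→24  emit P0@[59:59],P6@[58:59]
i=60 'a': node 24→1 (via fail)  emit P0@[60:60]
i=61 'a': node 1→1 (via fail)  emit P0@[61:61]
i=62 'b': node 1→12 (via fail)

All matches (sorted): [[4,7],[8,0],[8,6],[11,0],[11,1],[15,0],[15,5],[16,0],[19,7],[20,2],[22,7],[26,0],[26,6],[29,0],[29,1],[33,0],[33,6],[36,0],[36,1],[38,0],[38,6],[40,7],[43,4],[43,7],[45,0],[45,6],[49,0],[49,6],[52,0],[52,1],[53,0],[56,7],[57,0],[57,6],[59,0],[59,6],[60,0],[61,0]]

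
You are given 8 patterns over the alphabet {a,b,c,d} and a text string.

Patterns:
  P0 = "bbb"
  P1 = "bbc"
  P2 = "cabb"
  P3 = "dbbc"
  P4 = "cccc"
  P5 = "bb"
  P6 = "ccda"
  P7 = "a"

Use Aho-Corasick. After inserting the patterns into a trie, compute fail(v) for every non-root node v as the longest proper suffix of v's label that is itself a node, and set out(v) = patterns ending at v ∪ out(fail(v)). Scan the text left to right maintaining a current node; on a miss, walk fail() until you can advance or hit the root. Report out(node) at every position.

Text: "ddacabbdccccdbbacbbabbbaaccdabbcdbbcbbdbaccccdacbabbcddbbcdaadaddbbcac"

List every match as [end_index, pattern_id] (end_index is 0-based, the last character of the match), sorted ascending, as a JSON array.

Build automaton:
Trie (insert patterns):
  n0 'ε': a→18 b→1 c→5 d→9
  n1 'b': b→2
  n2 'bb': b→3 c→4  ←P5
  n3 'bbb': ·  ←P0
  n4 'bbc': ·  ←P1
  n5 'c': a→6 c→13
  n6 'ca': b→7
  n7 'cab': b→8
  n8 'cabb': ·  ←P2
  n9 'd': b→10
  n10 'db': b→11
  n11 'dbb': c→12
  n12 'dbbc': ·  ←P3
  n13 'cc': c→14 d→16
  n14 'ccc': c→15
  n15 'cccc': ·  ←P4
  n16 'ccd': a→17
  n17 'ccda': ·  ←P6
  n18 'a': ·  ←P7

Failure links (BFS by depth):
  n1('b'): parent n0 fail=0; on 'b' 0 → fail=0;  out ∅∪∅=∅
  n5('c'): parent n0 fail=0; on 'c' 0 → fail=0;  out ∅∪∅=∅
  n9('d'): parent n0 fail=0; on 'd' 0 → fail=0;  out ∅∪∅=∅
  n18('a'): parent n0 fail=0; on 'a' 0 → fail=0;  out {7}∪∅={7}
  n2('bb'): parent n1 fail=0; on 'b' 0 → fail=1;  out {5}∪∅={5}
  n6('ca'): parent n5 fail=0; on 'a' 0 → fail=18;  out ∅∪{7}={7}
  n10('db'): parent n9 fail=0; on 'b' 0 → fail=1;  out ∅∪∅=∅
  n13('cc'): parent n5 fail=0; on 'c' 0 → fail=5;  out ∅∪∅=∅
  n3('bbb'): parent n2 fail=1; on 'b' 1 → fail=2;  out {0}∪{5}={0,5}
  n4('bbc'): parent n2 fail=1; on 'c' 1→0 → fail=5;  out {1}∪∅={1}
  n7('cab'): parent n6 fail=18; on 'b' 18→0 → fail=1;  out ∅∪∅=∅
  n11('dbb'): parent n10 fail=1; on 'b' 1 → fail=2;  out ∅∪{5}={5}
  n14('ccc'): parent n13 fail=5; on 'c' 5 → fail=13;  out ∅∪∅=∅
  n16('ccd'): parent n13 fail=5; on 'd' 5→0 → fail=9;  out ∅∪∅=∅
  n8('cabb'): parent n7 fail=1; on 'b' 1 → fail=2;  out {2}∪{5}={2,5}
  n12('dbbc'): parent n11 fail=2; on 'c' 2 → fail=4;  out {3}∪{1}={1,3}
  n15('cccc'): parent n14 fail=13; on 'c' 13 → fail=14;  out {4}∪∅={4}
  n17('ccda'): parent n16 fail=9; on 'a' 9→0 → fail=18;  out {6}∪{7}={6,7}

Scan:
i=0 'd': node 0→9
i=1 'd': node 9→9 ·f
i=2 'a': node 9→18 ·f  ** P7@[2:2]
i=3 'c': node 18→5 ·f
i=4 'a': node 5→6  ** P7@[4:4]
i=5 'b': node 6→7
i=6 'b': node 7→8  ** P2@[3:6],P5@[5:6]
i=7 'd': node 8→9 ·f
i=8 'c': node 9→5 ·f
i=9 'c': node 5→13
i=10 'c': node 13→14
i=11 'c': node 14→15  ** P4@[8:11]
i=12 'd': node 15→16 ·f
i=13 'b': node 16→10 ·f
i=14 'b': node 10→11  ** P5@[13:14]
i=15 'a': node 11→18 ·f  ** P7@[15:15]
i=16 'c': node 18→5 ·f
i=17 'b': node 5→1 ·f
i=18 'b': node 1→2  ** P5@[17:18]
i=19 'a': node 2→18 ·f  ** P7@[19:19]
i=20 'b': node 18→1 ·f
i=21 'b': node 1→2  ** P5@[20:21]
i=22 'b': node 2→3  ** P0@[20:22],P5@[21:22]
i=23 'a': node 3→18 ·f  ** P7@[23:23]
i=24 'a': node 18→18 ·f  ** P7@[24:24]
i=25 'c': node 18→5 ·f
i=26 'c': node 5→13
i=27 'd': node 13→16
i=28 'a': node 16→17  ** P6@[25:28],P7@[28:28]
i=29 'b': node 17→1 ·f
i=30 'b': node 1→2  ** P5@[29:30]
i=31 'c': node 2→4  ** P1@[29:31]
i=32 'd': node 4→9 ·f
i=33 'b': node 9→10
i=34 'b': node 10→11  ** P5@[33:34]
i=35 'c': node 11→12  ** P1@[33:35],P3@[32:35]
i=36 'b': node 12→1 ·f
i=37 'b': node 1→2  ** P5@[36:37]
i=38 'd': node 2→9 ·f
i=39 'b': node 9→10
i=40 'a': node 10→18 ·f  ** P7@[40:40]
i=41 'c': node 18→5 ·f
i=42 'c': node 5→13
i=43 'c': node 13→14
i=44 'c': node 14→15  ** P4@[41:44]
i=45 'd': node 15→16 ·f
i=46 'a': node 16→17  ** P6@[43:46],P7@[46:46]
i=47 'c': node 17→5 ·f
i=48 'b': node 5→1 ·f
i=49 'a': node 1→18 ·f  ** P7@[49:49]
i=50 'b': node 18→1 ·f
i=51 'b': node 1→2  ** P5@[50:51]
i=52 'c': node 2→4  ** P1@[50:52]
i=53 'd': node 4→9 ·f
i=54 'd': node 9→9 ·f
i=55 'b': node 9→10
i=56 'b': node 10→11  ** P5@[55:56]
i=57 'c': node 11→12  ** P1@[55:57],P3@[54:57]
i=58 'd': node 12→9 ·f
i=59 'a': node 9→18 ·f  ** P7@[59:59]
i=60 'a': node 18→18 ·f  ** P7@[60:60]
i=61 'd': node 18→9 ·f
i=62 'a': node 9→18 ·f  ** P7@[62:62]
i=63 'd': node 18→9 ·f
i=64 'd': node 9→9 ·f
i=65 'b': node 9→10
i=66 'b': node 10→11  ** P5@[65:66]
i=67 'c': node 11→12  ** P1@[65:67],P3@[64:67]
i=68 'a': node 12→6 ·f  ** P7@[68:68]
i=69 'c': node 6→5 ·f

Result: [[2,7],[4,7],[6,2],[6,5],[11,4],[14,5],[15,7],[18,5],[19,7],[21,5],[22,0],[22,5],[23,7],[24,7],[28,6],[28,7],[30,5],[31,1],[34,5],[35,1],[35,3],[37,5],[40,7],[44,4],[46,6],[46,7],[49,7],[51,5],[52,1],[56,5],[57,1],[57,3],[59,7],[60,7],[62,7],[66,5],[67,1],[67,3],[68,7]]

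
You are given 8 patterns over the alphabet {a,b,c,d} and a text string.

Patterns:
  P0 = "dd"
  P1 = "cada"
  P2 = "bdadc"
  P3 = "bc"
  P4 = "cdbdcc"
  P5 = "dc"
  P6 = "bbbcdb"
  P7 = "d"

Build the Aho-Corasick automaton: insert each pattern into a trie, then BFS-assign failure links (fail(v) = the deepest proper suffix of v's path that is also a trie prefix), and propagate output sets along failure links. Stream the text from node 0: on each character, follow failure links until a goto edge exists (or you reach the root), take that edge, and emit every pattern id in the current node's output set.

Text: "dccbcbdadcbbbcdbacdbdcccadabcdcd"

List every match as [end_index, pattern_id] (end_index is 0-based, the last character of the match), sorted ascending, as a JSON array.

Construct AC machine:
Trie (insert patterns):
  0='ε' goto b→7 c→3 d→1
  1='d' goto c→18 d→2  [P7 ends]
  2='dd' goto ·  [P0 ends]
  3='c' goto a→4 d→13
  4='ca' goto d→5
  5='cad' goto a→6
  6='cada' goto ·  [P1 ends]
  7='b' goto b→19 c→12 d→8
  8='bd' goto a→9
  9='bda' goto d→10
  10='bdad' goto c→11
  11='bdadc' goto ·  [P2 ends]
  12='bc' goto ·  [P3 ends]
  13='cd' goto b→14
  14='cdb' goto d→15
  15='cdbd' goto c→16
  16='cdbdc' goto c→17
  17='cdbdcc' goto ·  [P4 ends]
  18='dc' goto ·  [P5 ends]
  19='bb' goto b→20
  20='bbb' goto c→21
  21='bbbc' goto d→22
  22='bbbcd' goto b→23
  23='bbbcdb' goto ·  [P6 ends]

BFS fail/out derivation:
  n1('d'): parent n0 fail=0; on 'd' 0 → fail=0;  out {7}∪∅={7}
  n3('c'): parent n0 fail=0; on 'c' 0 → fail=0;  out ∅∪∅=∅
  n7('b'): parent n0 fail=0; on 'b' 0 → fail=0;  out ∅∪∅=∅
  n2('dd'): parent n1 fail=0; on 'd' 0 → fail=1;  out {0}∪{7}={0,7}
  n4('ca'): parent n3 fail=0; on 'a' 0 → fail=0;  out ∅∪∅=∅
  n8('bd'): parent n7 fail=0; on 'd' 0 → fail=1;  out ∅∪{7}={7}
  n12('bc'): parent n7 fail=0; on 'c' 0 → fail=3;  out {3}∪∅={3}
  n13('cd'): parent n3 fail=0; on 'd' 0 → fail=1;  out ∅∪{7}={7}
  n18('dc'): parent n1 fail=0; on 'c' 0 → fail=3;  out {5}∪∅={5}
  n19('bb'): parent n7 fail=0; on 'b' 0 → fail=7;  out ∅∪∅=∅
  n5('cad'): parent n4 fail=0; on 'd' 0 → fail=1;  out ∅∪{7}={7}
  n9('bda'): parent n8 fail=1; on 'a' 1→0 → fail=0;  out ∅∪∅=∅
  n14('cdb'): parent n13 fail=1; on 'b' 1→0 → fail=7;  out ∅∪∅=∅
  n20('bbb'): parent n19 fail=7; on 'b' 7 → fail=19;  out ∅∪∅=∅
  n6('cada'): parent n5 fail=1; on 'a' 1→0 → fail=0;  out {1}∪∅={1}
  n10('bdad'): parent n9 fail=0; on 'd' 0 → fail=1;  out ∅∪{7}={7}
  n15('cdbd'): parent n14 fail=7; on 'd' 7 → fail=8;  out ∅∪{7}={7}
  n21('bbbc'): parent n20 fail=19; on 'c' 19→7 → fail=12;  out ∅∪{3}={3}
  n11('bdadc'): parent n10 fail=1; on 'c' 1 → fail=18;  out {2}∪{5}={2,5}
  n16('cdbdc'): parent n15 fail=8; on 'c' 8→1 → fail=18;  out ∅∪{5}={5}
  n22('bbbcd'): parent n21 fail=12; on 'd' 12→3 → fail=13;  out ∅∪{7}={7}
  n17('cdbdcc'): parent n16 fail=18; on 'c' 18→3→0 → fail=3;  out {4}∪∅={4}
  n23('bbbcdb'): parent n22 fail=13; on 'b' 13 → fail=14;  out {6}∪∅={6}

Run:
i=0 'd': node 0→1  emit P7@[0:0]
i=1 'c': node 1→18  emit P5@[0:1]
i=2 'c': node 18→3 (fail-walked)
i=3 'b': node 3→7 (fail-walked)
i=4 'c': node 7→12  emit P3@[3:4]
i=5 'b': node 12→7 (fail-walked)
i=6 'd': node 7→8  emit P7@[6:6]
i=7 'a': node 8→9
i=8 'd': node 9→10  emit P7@[8:8]
i=9 'c': node 10→11  emit P2@[5:9],P5@[8:9]
i=10 'b': node 11→7 (fail-walked)
i=11 'b': node 7→19
i=12 'b': node 19→20
i=13 'c': node 20→21  emit P3@[12:13]
i=14 'd': node 21→22  emit P7@[14:14]
i=15 'b': node 22→23  emit P6@[10:15]
i=16 'a': node 23→0 (fail-walked)
i=17 'c': node 0→3
i=18 'd': node 3→13  emit P7@[18:18]
i=19 'b': node 13→14
i=20 'd': node 14→15  emit P7@[20:20]
i=21 'c': node 15→16  emit P5@[20:21]
i=22 'c': node 16→17  emit P4@[17:22]
i=23 'c': node 17→3 (fail-walked)
i=24 'a': node 3→4
i=25 'd': node 4→5  emit P7@[25:25]
i=26 'a': node 5→6  emit P1@[23:26]
i=27 'b': node 6→7 (fail-walked)
i=28 'c': node 7→12  emit P3@[27:28]
i=29 'd': node 12→13 (fail-walked)  emit P7@[29:29]
i=30 'c': node 13→18 (fail-walked)  emit P5@[29:30]
i=31 'd': node 18→13 (fail-walked)  emit P7@[31:31]

Result: [[0,7],[1,5],[4,3],[6,7],[8,7],[9,2],[9,5],[13,3],[14,7],[15,6],[18,7],[20,7],[21,5],[22,4],[25,7],[26,1],[28,3],[29,7],[30,5],[31,7]]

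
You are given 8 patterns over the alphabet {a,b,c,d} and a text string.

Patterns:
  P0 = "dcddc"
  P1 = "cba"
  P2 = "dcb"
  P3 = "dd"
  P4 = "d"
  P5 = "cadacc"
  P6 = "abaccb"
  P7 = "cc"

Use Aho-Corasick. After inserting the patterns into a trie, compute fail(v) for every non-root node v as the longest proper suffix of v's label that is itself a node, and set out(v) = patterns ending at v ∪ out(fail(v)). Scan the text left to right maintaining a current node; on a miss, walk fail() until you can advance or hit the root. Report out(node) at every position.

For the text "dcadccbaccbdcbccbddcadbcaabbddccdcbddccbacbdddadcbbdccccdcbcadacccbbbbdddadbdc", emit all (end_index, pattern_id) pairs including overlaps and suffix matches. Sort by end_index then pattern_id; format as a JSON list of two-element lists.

Construct AC machine:
Trie nodes:
  n0 'ε': a→16 c→6 d→1
  n1 'd': c→2 d→10  ←P4
  n2 'dc': b→9 d→3
  n3 'dcd': d→4
  n4 'dcdd': c→5
  n5 'dcddc': ·  ←P0
  n6 'c': a→11 b→7 c→22
  n7 'cb': a→8
  n8 'cba': ·  ←P1
  n9 'dcb': ·  ←P2
  n10 'dd': ·  ←P3
  n11 'ca': d→12
  n12 'cad': a→13
  n13 'cada': c→14
  n14 'cadac': c→15
  n15 'cadacc': ·  ←P5
  n16 'a': b→17
  n17 'ab': a→18
  n18 'aba': c→19
  n19 'abac': c→20
  n20 'abacc': b→21
  n21 'abaccb': ·  ←P6
  n22 'cc': ·  ←P7

BFS fail/out derivation:
  fail(1) 'd': from fail(0)=0 chase 'd': 0 ⇒ 0;  out={4}∪out(0)={4}
  fail(6) 'c': from fail(0)=0 chase 'c': 0 ⇒ 0;  out=∅∪out(0)=∅
  fail(16) 'a': from fail(0)=0 chase 'a': 0 ⇒ 0;  out=∅∪out(0)=∅
  fail(2) 'dc': from fail(1)=0 chase 'c': 0 ⇒ 6;  out=∅∪out(6)=∅
  fail(7) 'cb': from fail(6)=0 chase 'b': 0 ⇒ 0;  out=∅∪out(0)=∅
  fail(10) 'dd': from fail(1)=0 chase 'd': 0 ⇒ 1;  out={3}∪out(1)={3,4}
  fail(11) 'ca': from fail(6)=0 chase 'a': 0 ⇒ 16;  out=∅∪out(16)=∅
  fail(17) 'ab': from fail(16)=0 chase 'b': 0 ⇒ 0;  out=∅∪out(0)=∅
  fail(22) 'cc': from fail(6)=0 chase 'c': 0 ⇒ 6;  out={7}∪out(6)={7}
  fail(3) 'dcd': from fail(2)=6 chase 'd': 6→0 ⇒ 1;  out=∅∪out(1)={4}
  fail(8) 'cba': from fail(7)=0 chase 'a': 0 ⇒ 16;  out={1}∪out(16)={1}
  fail(9) 'dcb': from fail(2)=6 chase 'b': 6 ⇒ 7;  out={2}∪out(7)={2}
  fail(12) 'cad': from fail(11)=16 chase 'd': 16→0 ⇒ 1;  out=∅∪out(1)={4}
  fail(18) 'aba': from fail(17)=0 chase 'a': 0 ⇒ 16;  out=∅∪out(16)=∅
  fail(4) 'dcdd': from fail(3)=1 chase 'd': 1 ⇒ 10;  out=∅∪out(10)={3,4}
  fail(13) 'cada': from fail(12)=1 chase 'a': 1→0 ⇒ 16;  out=∅∪out(16)=∅
  fail(19) 'abac': from fail(18)=16 chase 'c': 16→0 ⇒ 6;  out=∅∪out(6)=∅
  fail(5) 'dcddc': from fail(4)=10 chase 'c': 10→1 ⇒ 2;  out={0}∪out(2)={0}
  fail(14) 'cadac': from fail(13)=16 chase 'c': 16→0 ⇒ 6;  out=∅∪out(6)=∅
  fail(20) 'abacc': from fail(19)=6 chase 'c': 6 ⇒ 22;  out=∅∪out(22)={7}
  fail(15) 'cadacc': from fail(14)=6 chase 'c': 6 ⇒ 22;  out={5}∪out(22)={5,7}
  fail(21) 'abaccb': from fail(20)=22 chase 'b': 22→6 ⇒ 7;  out={6}∪out(7)={6}

Text stream:
pos 0 'd': at 1  → match P4@[0:0]
pos 1 'c': at 2
pos 2 'a': at 11 ·f
pos 3 'd': at 12  → match P4@[3:3]
pos 4 'c': at 2 ·f
pos 5 'c': at 22 ·f  → match P7@[4:5]
pos 6 'b': at 7 ·f
pos 7 'a': at 8  → match P1@[5:7]
pos 8 'c': at 6 ·f
pos 9 'c': at 22  → match P7@[8:9]
pos 10 'b': at 7 ·f
pos 11 'd': at 1 ·f  → match P4@[11:11]
pos 12 'c': at 2
pos 13 'b': at 9  → match P2@[11:13]
pos 14 'c': at 6 ·f
pos 15 'c': at 22  → match P7@[14:15]
pos 16 'b': at 7 ·f
pos 17 'd': at 1 ·f  → match P4@[17:17]
pos 18 'd': at 10  → match P3@[17:18],P4@[18:18]
pos 19 'c': at 2 ·f
pos 20 'a': at 11 ·f
pos 21 'd': at 12  → match P4@[21:21]
pos 22 'b': at 0 ·f
pos 23 'c': at 6
pos 24 'a': at 11
pos 25 'a': at 16 ·f
pos 26 'b': at 17
pos 27 'b': at 0 ·f
pos 28 'd': at 1  → match P4@[28:28]
pos 29 'd': at 10  → match P3@[28:29],P4@[29:29]
pos 30 'c': at 2 ·f
pos 31 'c': at 22 ·f  → match P7@[30:31]
pos 32 'd': at 1 ·f  → match P4@[32:32]
pos 33 'c': at 2
pos 34 'b': at 9  → match P2@[32:34]
pos 35 'd': at 1 ·f  → match P4@[35:35]
pos 36 'd': at 10  → match P3@[35:36],P4@[36:36]
pos 37 'c': at 2 ·f
pos 38 'c': at 22 ·f  → match P7@[37:38]
pos 39 'b': at 7 ·f
pos 40 'a': at 8  → match P1@[38:40]
pos 41 'c': at 6 ·f
pos 42 'b': at 7
pos 43 'd': at 1 ·f  → match P4@[43:43]
pos 44 'd': at 10  → match P3@[43:44],P4@[44:44]
pos 45 'd': at 10 ·f  → match P3@[44:45],P4@[45:45]
pos 46 'a': at 16 ·f
pos 47 'd': at 1 ·f  → match P4@[47:47]
pos 48 'c': at 2
pos 49 'b': at 9  → match P2@[47:49]
pos 50 'b': at 0 ·f
pos 51 'd': at 1  → match P4@[51:51]
pos 52 'c': at 2
pos 53 'c': at 22 ·f  → match P7@[52:53]
pos 54 'c': at 22 ·f  → match P7@[53:54]
pos 55 'c': at 22 ·f  → match P7@[54:55]
pos 56 'd': at 1 ·f  → match P4@[56:56]
pos 57 'c': at 2
pos 58 'b': at 9  → match P2@[56:58]
pos 59 'c': at 6 ·f
pos 60 'a': at 11
pos 61 'd': at 12  → match P4@[61:61]
pos 62 'a': at 13
pos 63 'c': at 14
pos 64 'c': at 15  → match P5@[59:64],P7@[63:64]
pos 65 'c': at 22 ·f  → match P7@[64:65]
pos 66 'b': at 7 ·f
pos 67 'b': at 0 ·f
pos 68 'b': at 0
pos 69 'b': at 0
pos 70 'd': at 1  → match P4@[70:70]
pos 71 'd': at 10  → match P3@[70:71],P4@[71:71]
pos 72 'd': at 10 ·f  → match P3@[71:72],P4@[72:72]
pos 73 'a': at 16 ·f
pos 74 'd': at 1 ·f  → match P4@[74:74]
pos 75 'b': at 0 ·f
pos 76 'd': at 1  → match P4@[76:76]
pos 77 'c': at 2

Result: [[0,4],[3,4],[5,7],[7,1],[9,7],[11,4],[13,2],[15,7],[17,4],[18,3],[18,4],[21,4],[28,4],[29,3],[29,4],[31,7],[32,4],[34,2],[35,4],[36,3],[36,4],[38,7],[40,1],[43,4],[44,3],[44,4],[45,3],[45,4],[47,4],[49,2],[51,4],[53,7],[54,7],[55,7],[56,4],[58,2],[61,4],[64,5],[64,7],[65,7],[70,4],[71,3],[71,4],[72,3],[72,4],[74,4],[76,4]]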